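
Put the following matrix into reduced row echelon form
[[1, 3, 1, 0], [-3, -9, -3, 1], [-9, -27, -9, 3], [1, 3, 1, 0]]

Add 3 times R1 to R2.
  [  1    3   1  0 ]
  [  0    0   0  1 ]
  [ -9  -27  -9  3 ]
  [  1    3   1  0 ]
Add 9 times R1 to R3.
  [ 1  3  1  0 ]
  [ 0  0  0  1 ]
  [ 0  0  0  3 ]
  [ 1  3  1  0 ]
Subtract R1 from R4.
  [ 1  3  1  0 ]
  [ 0  0  0  1 ]
  [ 0  0  0  3 ]
  [ 0  0  0  0 ]
Subtract 3 times R2 from R3.
  [ 1  3  1  0 ]
  [ 0  0  0  1 ]
  [ 0  0  0  0 ]
  [ 0  0  0  0 ]

[[1, 3, 1, 0], [0, 0, 0, 1], [0, 0, 0, 0], [0, 0, 0, 0]]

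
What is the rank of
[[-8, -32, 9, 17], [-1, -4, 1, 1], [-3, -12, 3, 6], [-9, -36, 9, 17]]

Multiply ρ1 by -1/8.
  [  1    4  -9/8  -17/8 ]
  [ -1   -4     1      1 ]
  [ -3  -12     3      6 ]
  [ -9  -36     9     17 ]
Add ρ1 to ρ2.
  [  1    4  -9/8  -17/8 ]
  [  0    0  -1/8   -9/8 ]
  [ -3  -12     3      6 ]
  [ -9  -36     9     17 ]
Add 3 times ρ1 to ρ3.
  [  1    4  -9/8  -17/8 ]
  [  0    0  -1/8   -9/8 ]
  [  0    0  -3/8   -3/8 ]
  [ -9  -36     9     17 ]
Add 9 times ρ1 to ρ4.
  [ 1  4  -9/8  -17/8 ]
  [ 0  0  -1/8   -9/8 ]
  [ 0  0  -3/8   -3/8 ]
  [ 0  0  -9/8  -17/8 ]
Multiply ρ2 by -8.
  [ 1  4  -9/8  -17/8 ]
  [ 0  0     1      9 ]
  [ 0  0  -3/8   -3/8 ]
  [ 0  0  -9/8  -17/8 ]
Add 3/8 times ρ2 to ρ3.
  [ 1  4  -9/8  -17/8 ]
  [ 0  0     1      9 ]
  [ 0  0     0      3 ]
  [ 0  0  -9/8  -17/8 ]
Add 9/8 times ρ2 to ρ4.
  [ 1  4  -9/8  -17/8 ]
  [ 0  0     1      9 ]
  [ 0  0     0      3 ]
  [ 0  0     0      8 ]
Multiply ρ3 by 1/3.
  [ 1  4  -9/8  -17/8 ]
  [ 0  0     1      9 ]
  [ 0  0     0      1 ]
  [ 0  0     0      8 ]
Subtract 8 times ρ3 from ρ4.
  [ 1  4  -9/8  -17/8 ]
  [ 0  0     1      9 ]
  [ 0  0     0      1 ]
  [ 0  0     0      0 ]
Subtract 9 times ρ3 from ρ2.
  [ 1  4  -9/8  -17/8 ]
  [ 0  0     1      0 ]
  [ 0  0     0      1 ]
  [ 0  0     0      0 ]
Add 17/8 times ρ3 to ρ1.
  [ 1  4  -9/8  0 ]
  [ 0  0     1  0 ]
  [ 0  0     0  1 ]
  [ 0  0     0  0 ]
Add 9/8 times ρ2 to ρ1.
  [ 1  4  0  0 ]
  [ 0  0  1  0 ]
  [ 0  0  0  1 ]
  [ 0  0  0  0 ]
The reduced form has 3 nonzero rows.

rank = 3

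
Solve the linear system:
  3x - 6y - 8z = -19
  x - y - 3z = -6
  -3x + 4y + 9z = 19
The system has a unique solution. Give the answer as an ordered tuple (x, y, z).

Form the augmented matrix and row-reduce:
  [  3  -6  -8  |  -19 ]
  [  1  -1  -3  |   -6 ]
  [ -3   4   9  |   19 ]
R1 ← 1/3·R1
  [  1  -2  -8/3  |  -19/3 ]
  [  1  -1    -3  |     -6 ]
  [ -3   4     9  |     19 ]
R2 ← R2 − R1
  [  1  -2  -8/3  |  -19/3 ]
  [  0   1  -1/3  |    1/3 ]
  [ -3   4     9  |     19 ]
R3 ← R3 + 3·R1
  [ 1  -2  -8/3  |  -19/3 ]
  [ 0   1  -1/3  |    1/3 ]
  [ 0  -2     1  |      0 ]
R3 ← R3 + 2·R2
  [ 1  -2  -8/3  |  -19/3 ]
  [ 0   1  -1/3  |    1/3 ]
  [ 0   0   1/3  |    2/3 ]
R3 ← 3·R3
  [ 1  -2  -8/3  |  -19/3 ]
  [ 0   1  -1/3  |    1/3 ]
  [ 0   0     1  |      2 ]
R2 ← R2 + 1/3·R3
  [ 1  -2  -8/3  |  -19/3 ]
  [ 0   1     0  |      1 ]
  [ 0   0     1  |      2 ]
R1 ← R1 + 8/3·R3
  [ 1  -2  0  |  -1 ]
  [ 0   1  0  |   1 ]
  [ 0   0  1  |   2 ]
R1 ← R1 + 2·R2
  [ 1  0  0  |  1 ]
  [ 0  1  0  |  1 ]
  [ 0  0  1  |  2 ]
Reading off the last column: x = 1, y = 1, z = 2.

(1, 1, 2)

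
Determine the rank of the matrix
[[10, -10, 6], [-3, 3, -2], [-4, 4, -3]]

rank = 2

Multiply R1 by 1/10.
  [  1  -1  3/5 ]
  [ -3   3   -2 ]
  [ -4   4   -3 ]
Add 3 times R1 to R2.
  [  1  -1   3/5 ]
  [  0   0  -1/5 ]
  [ -4   4    -3 ]
Add 4 times R1 to R3.
  [ 1  -1   3/5 ]
  [ 0   0  -1/5 ]
  [ 0   0  -3/5 ]
Multiply R2 by -5.
  [ 1  -1   3/5 ]
  [ 0   0     1 ]
  [ 0   0  -3/5 ]
Add 3/5 times R2 to R3.
  [ 1  -1  3/5 ]
  [ 0   0    1 ]
  [ 0   0    0 ]
Subtract 3/5 times R2 from R1.
  [ 1  -1  0 ]
  [ 0   0  1 ]
  [ 0   0  0 ]
The reduced form has 2 nonzero rows.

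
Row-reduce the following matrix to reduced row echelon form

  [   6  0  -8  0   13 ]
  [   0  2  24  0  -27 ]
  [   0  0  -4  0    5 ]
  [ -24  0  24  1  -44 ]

R1 := 1/6·R1
R4 := R4 + 24·R1
R2 := 1/2·R2
R3 := -1/4·R3
R4 := R4 + 8·R3
R2 := R2 − 12·R3
R1 := R1 + 4/3·R3

[[1, 0, 0, 0, 1/2], [0, 1, 0, 0, 3/2], [0, 0, 1, 0, -5/4], [0, 0, 0, 1, -2]]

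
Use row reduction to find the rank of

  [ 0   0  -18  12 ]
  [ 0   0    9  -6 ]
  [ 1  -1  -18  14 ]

rank = 2

ρ1 ↔ ρ3
ρ2 -> 1/9·ρ2
ρ3 -> ρ3 + 18·ρ2
ρ1 -> ρ1 + 18·ρ2
The reduced form has 2 nonzero rows.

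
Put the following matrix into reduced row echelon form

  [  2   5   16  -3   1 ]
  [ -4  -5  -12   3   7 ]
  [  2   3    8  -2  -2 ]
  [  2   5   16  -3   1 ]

r1 := 1/2·r1
  [  1  5/2    8  -3/2  1/2 ]
  [ -4   -5  -12     3    7 ]
  [  2    3    8    -2   -2 ]
  [  2    5   16    -3    1 ]
r2 := r2 + 4·r1
  [ 1  5/2   8  -3/2  1/2 ]
  [ 0    5  20    -3    9 ]
  [ 2    3   8    -2   -2 ]
  [ 2    5  16    -3    1 ]
r3 := r3 − 2·r1
  [ 1  5/2   8  -3/2  1/2 ]
  [ 0    5  20    -3    9 ]
  [ 0   -2  -8     1   -3 ]
  [ 2    5  16    -3    1 ]
r4 := r4 − 2·r1
  [ 1  5/2   8  -3/2  1/2 ]
  [ 0    5  20    -3    9 ]
  [ 0   -2  -8     1   -3 ]
  [ 0    0   0     0    0 ]
r2 := 1/5·r2
  [ 1  5/2   8  -3/2  1/2 ]
  [ 0    1   4  -3/5  9/5 ]
  [ 0   -2  -8     1   -3 ]
  [ 0    0   0     0    0 ]
r3 := r3 + 2·r2
  [ 1  5/2  8  -3/2  1/2 ]
  [ 0    1  4  -3/5  9/5 ]
  [ 0    0  0  -1/5  3/5 ]
  [ 0    0  0     0    0 ]
r3 := -5·r3
  [ 1  5/2  8  -3/2  1/2 ]
  [ 0    1  4  -3/5  9/5 ]
  [ 0    0  0     1   -3 ]
  [ 0    0  0     0    0 ]
r2 := r2 + 3/5·r3
  [ 1  5/2  8  -3/2  1/2 ]
  [ 0    1  4     0    0 ]
  [ 0    0  0     1   -3 ]
  [ 0    0  0     0    0 ]
r1 := r1 + 3/2·r3
  [ 1  5/2  8  0  -4 ]
  [ 0    1  4  0   0 ]
  [ 0    0  0  1  -3 ]
  [ 0    0  0  0   0 ]
r1 := r1 − 5/2·r2
  [ 1  0  -2  0  -4 ]
  [ 0  1   4  0   0 ]
  [ 0  0   0  1  -3 ]
  [ 0  0   0  0   0 ]

[[1, 0, -2, 0, -4], [0, 1, 4, 0, 0], [0, 0, 0, 1, -3], [0, 0, 0, 0, 0]]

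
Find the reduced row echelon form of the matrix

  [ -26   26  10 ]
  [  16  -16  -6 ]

Multiply R1 by -1/26.
  [  1   -1  -5/13 ]
  [ 16  -16     -6 ]
Subtract 16 times R1 from R2.
  [ 1  -1  -5/13 ]
  [ 0   0   2/13 ]
Multiply R2 by 13/2.
  [ 1  -1  -5/13 ]
  [ 0   0      1 ]
Add 5/13 times R2 to R1.
  [ 1  -1  0 ]
  [ 0   0  1 ]

[[1, -1, 0], [0, 0, 1]]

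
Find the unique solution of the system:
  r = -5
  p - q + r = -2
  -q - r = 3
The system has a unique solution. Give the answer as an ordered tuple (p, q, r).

(5, 2, -5)

Form the augmented matrix and row-reduce:
  [ 0   0   1  |  -5 ]
  [ 1  -1   1  |  -2 ]
  [ 0  -1  -1  |   3 ]
R1 ↔ R2
  [ 1  -1   1  |  -2 ]
  [ 0   0   1  |  -5 ]
  [ 0  -1  -1  |   3 ]
R2 ↔ R3
  [ 1  -1   1  |  -2 ]
  [ 0  -1  -1  |   3 ]
  [ 0   0   1  |  -5 ]
R2 -> -1·R2
  [ 1  -1  1  |  -2 ]
  [ 0   1  1  |  -3 ]
  [ 0   0  1  |  -5 ]
R2 -> R2 − R3
  [ 1  -1  1  |  -2 ]
  [ 0   1  0  |   2 ]
  [ 0   0  1  |  -5 ]
R1 -> R1 − R3
  [ 1  -1  0  |   3 ]
  [ 0   1  0  |   2 ]
  [ 0   0  1  |  -5 ]
R1 -> R1 + R2
  [ 1  0  0  |   5 ]
  [ 0  1  0  |   2 ]
  [ 0  0  1  |  -5 ]
Reading off the last column: p = 5, q = 2, r = -5.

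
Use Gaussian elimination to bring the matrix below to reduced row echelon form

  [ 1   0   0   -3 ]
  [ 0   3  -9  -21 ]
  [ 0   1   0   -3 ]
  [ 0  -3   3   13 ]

r2 := 1/3·r2
  [ 1   0   0  -3 ]
  [ 0   1  -3  -7 ]
  [ 0   1   0  -3 ]
  [ 0  -3   3  13 ]
r3 := r3 − r2
  [ 1   0   0  -3 ]
  [ 0   1  -3  -7 ]
  [ 0   0   3   4 ]
  [ 0  -3   3  13 ]
r4 := r4 + 3·r2
  [ 1  0   0  -3 ]
  [ 0  1  -3  -7 ]
  [ 0  0   3   4 ]
  [ 0  0  -6  -8 ]
r3 := 1/3·r3
  [ 1  0   0   -3 ]
  [ 0  1  -3   -7 ]
  [ 0  0   1  4/3 ]
  [ 0  0  -6   -8 ]
r4 := r4 + 6·r3
  [ 1  0   0   -3 ]
  [ 0  1  -3   -7 ]
  [ 0  0   1  4/3 ]
  [ 0  0   0    0 ]
r2 := r2 + 3·r3
  [ 1  0  0   -3 ]
  [ 0  1  0   -3 ]
  [ 0  0  1  4/3 ]
  [ 0  0  0    0 ]

[[1, 0, 0, -3], [0, 1, 0, -3], [0, 0, 1, 4/3], [0, 0, 0, 0]]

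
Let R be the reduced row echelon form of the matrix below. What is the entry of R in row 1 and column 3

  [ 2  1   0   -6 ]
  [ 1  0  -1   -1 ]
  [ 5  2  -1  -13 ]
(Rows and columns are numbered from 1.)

-1

r1 -> 1/2·r1
  [ 1  1/2   0   -3 ]
  [ 1    0  -1   -1 ]
  [ 5    2  -1  -13 ]
r2 -> r2 − r1
  [ 1   1/2   0   -3 ]
  [ 0  -1/2  -1    2 ]
  [ 5     2  -1  -13 ]
r3 -> r3 − 5·r1
  [ 1   1/2   0  -3 ]
  [ 0  -1/2  -1   2 ]
  [ 0  -1/2  -1   2 ]
r2 -> -2·r2
  [ 1   1/2   0  -3 ]
  [ 0     1   2  -4 ]
  [ 0  -1/2  -1   2 ]
r3 -> r3 + 1/2·r2
  [ 1  1/2  0  -3 ]
  [ 0    1  2  -4 ]
  [ 0    0  0   0 ]
r1 -> r1 − 1/2·r2
  [ 1  0  -1  -1 ]
  [ 0  1   2  -4 ]
  [ 0  0   0   0 ]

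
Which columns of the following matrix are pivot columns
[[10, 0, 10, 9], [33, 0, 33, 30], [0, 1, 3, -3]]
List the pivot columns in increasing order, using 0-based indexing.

R1 -> 1/10·R1
R2 -> R2 − 33·R1
R2 ↔ R3
R3 -> 10/3·R3
R2 -> R2 + 3·R3
R1 -> R1 − 9/10·R3
Pivot columns are the columns containing a leading 1.

0, 1, 3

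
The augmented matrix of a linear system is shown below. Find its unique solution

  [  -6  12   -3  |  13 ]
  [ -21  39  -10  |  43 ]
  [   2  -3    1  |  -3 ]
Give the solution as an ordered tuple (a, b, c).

(-1, 4/3, 3)

R1 -> -1/6·R1
  [   1  -2  1/2  |  -13/6 ]
  [ -21  39  -10  |     43 ]
  [   2  -3    1  |     -3 ]
R2 -> R2 + 21·R1
  [ 1  -2  1/2  |  -13/6 ]
  [ 0  -3  1/2  |   -5/2 ]
  [ 2  -3    1  |     -3 ]
R3 -> R3 − 2·R1
  [ 1  -2  1/2  |  -13/6 ]
  [ 0  -3  1/2  |   -5/2 ]
  [ 0   1    0  |    4/3 ]
R2 -> -1/3·R2
  [ 1  -2   1/2  |  -13/6 ]
  [ 0   1  -1/6  |    5/6 ]
  [ 0   1     0  |    4/3 ]
R3 -> R3 − R2
  [ 1  -2   1/2  |  -13/6 ]
  [ 0   1  -1/6  |    5/6 ]
  [ 0   0   1/6  |    1/2 ]
R3 -> 6·R3
  [ 1  -2   1/2  |  -13/6 ]
  [ 0   1  -1/6  |    5/6 ]
  [ 0   0     1  |      3 ]
R2 -> R2 + 1/6·R3
  [ 1  -2  1/2  |  -13/6 ]
  [ 0   1    0  |    4/3 ]
  [ 0   0    1  |      3 ]
R1 -> R1 − 1/2·R3
  [ 1  -2  0  |  -11/3 ]
  [ 0   1  0  |    4/3 ]
  [ 0   0  1  |      3 ]
R1 -> R1 + 2·R2
  [ 1  0  0  |   -1 ]
  [ 0  1  0  |  4/3 ]
  [ 0  0  1  |    3 ]
Reading off the last column: a = -1, b = 4/3, c = 3.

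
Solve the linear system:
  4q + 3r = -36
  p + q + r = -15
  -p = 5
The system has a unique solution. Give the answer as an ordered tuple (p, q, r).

(-5, -6, -4)

Form the augmented matrix and row-reduce:
  [  0  4  3  |  -36 ]
  [  1  1  1  |  -15 ]
  [ -1  0  0  |    5 ]
Swap ρ1 and ρ2.
  [  1  1  1  |  -15 ]
  [  0  4  3  |  -36 ]
  [ -1  0  0  |    5 ]
Add ρ1 to ρ3.
  [ 1  1  1  |  -15 ]
  [ 0  4  3  |  -36 ]
  [ 0  1  1  |  -10 ]
Multiply ρ2 by 1/4.
  [ 1  1    1  |  -15 ]
  [ 0  1  3/4  |   -9 ]
  [ 0  1    1  |  -10 ]
Subtract ρ2 from ρ3.
  [ 1  1    1  |  -15 ]
  [ 0  1  3/4  |   -9 ]
  [ 0  0  1/4  |   -1 ]
Multiply ρ3 by 4.
  [ 1  1    1  |  -15 ]
  [ 0  1  3/4  |   -9 ]
  [ 0  0    1  |   -4 ]
Subtract 3/4 times ρ3 from ρ2.
  [ 1  1  1  |  -15 ]
  [ 0  1  0  |   -6 ]
  [ 0  0  1  |   -4 ]
Subtract ρ3 from ρ1.
  [ 1  1  0  |  -11 ]
  [ 0  1  0  |   -6 ]
  [ 0  0  1  |   -4 ]
Subtract ρ2 from ρ1.
  [ 1  0  0  |  -5 ]
  [ 0  1  0  |  -6 ]
  [ 0  0  1  |  -4 ]
Reading off the last column: p = -5, q = -6, r = -4.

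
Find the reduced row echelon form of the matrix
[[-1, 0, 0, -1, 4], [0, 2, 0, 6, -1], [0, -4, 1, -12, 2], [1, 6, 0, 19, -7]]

[[1, 0, 0, 1, -4], [0, 1, 0, 3, -1/2], [0, 0, 1, 0, 0], [0, 0, 0, 0, 0]]

r1 → -1·r1
  [ 1   0  0    1  -4 ]
  [ 0   2  0    6  -1 ]
  [ 0  -4  1  -12   2 ]
  [ 1   6  0   19  -7 ]
r4 → r4 − r1
  [ 1   0  0    1  -4 ]
  [ 0   2  0    6  -1 ]
  [ 0  -4  1  -12   2 ]
  [ 0   6  0   18  -3 ]
r2 → 1/2·r2
  [ 1   0  0    1    -4 ]
  [ 0   1  0    3  -1/2 ]
  [ 0  -4  1  -12     2 ]
  [ 0   6  0   18    -3 ]
r3 → r3 + 4·r2
  [ 1  0  0   1    -4 ]
  [ 0  1  0   3  -1/2 ]
  [ 0  0  1   0     0 ]
  [ 0  6  0  18    -3 ]
r4 → r4 − 6·r2
  [ 1  0  0  1    -4 ]
  [ 0  1  0  3  -1/2 ]
  [ 0  0  1  0     0 ]
  [ 0  0  0  0     0 ]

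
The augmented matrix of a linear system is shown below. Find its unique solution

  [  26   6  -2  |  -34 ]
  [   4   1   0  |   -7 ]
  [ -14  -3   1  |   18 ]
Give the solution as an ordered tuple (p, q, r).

R1 := 1/26·R1
  [   1  3/13  -1/13  |  -17/13 ]
  [   4     1      0  |      -7 ]
  [ -14    -3      1  |      18 ]
R2 := R2 − 4·R1
  [   1  3/13  -1/13  |  -17/13 ]
  [   0  1/13   4/13  |  -23/13 ]
  [ -14    -3      1  |      18 ]
R3 := R3 + 14·R1
  [ 1  3/13  -1/13  |  -17/13 ]
  [ 0  1/13   4/13  |  -23/13 ]
  [ 0  3/13  -1/13  |   -4/13 ]
R2 := 13·R2
  [ 1  3/13  -1/13  |  -17/13 ]
  [ 0     1      4  |     -23 ]
  [ 0  3/13  -1/13  |   -4/13 ]
R3 := R3 − 3/13·R2
  [ 1  3/13  -1/13  |  -17/13 ]
  [ 0     1      4  |     -23 ]
  [ 0     0     -1  |       5 ]
R3 := -1·R3
  [ 1  3/13  -1/13  |  -17/13 ]
  [ 0     1      4  |     -23 ]
  [ 0     0      1  |      -5 ]
R2 := R2 − 4·R3
  [ 1  3/13  -1/13  |  -17/13 ]
  [ 0     1      0  |      -3 ]
  [ 0     0      1  |      -5 ]
R1 := R1 + 1/13·R3
  [ 1  3/13  0  |  -22/13 ]
  [ 0     1  0  |      -3 ]
  [ 0     0  1  |      -5 ]
R1 := R1 − 3/13·R2
  [ 1  0  0  |  -1 ]
  [ 0  1  0  |  -3 ]
  [ 0  0  1  |  -5 ]
Reading off the last column: p = -1, q = -3, r = -5.

(-1, -3, -5)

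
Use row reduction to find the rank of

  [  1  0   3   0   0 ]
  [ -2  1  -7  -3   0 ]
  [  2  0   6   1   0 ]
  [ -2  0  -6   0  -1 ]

rank = 4

Add 2 times R1 to R2.
  [  1  0   3   0   0 ]
  [  0  1  -1  -3   0 ]
  [  2  0   6   1   0 ]
  [ -2  0  -6   0  -1 ]
Subtract 2 times R1 from R3.
  [  1  0   3   0   0 ]
  [  0  1  -1  -3   0 ]
  [  0  0   0   1   0 ]
  [ -2  0  -6   0  -1 ]
Add 2 times R1 to R4.
  [ 1  0   3   0   0 ]
  [ 0  1  -1  -3   0 ]
  [ 0  0   0   1   0 ]
  [ 0  0   0   0  -1 ]
Multiply R4 by -1.
  [ 1  0   3   0  0 ]
  [ 0  1  -1  -3  0 ]
  [ 0  0   0   1  0 ]
  [ 0  0   0   0  1 ]
Add 3 times R3 to R2.
  [ 1  0   3  0  0 ]
  [ 0  1  -1  0  0 ]
  [ 0  0   0  1  0 ]
  [ 0  0   0  0  1 ]
The reduced form has 4 nonzero rows.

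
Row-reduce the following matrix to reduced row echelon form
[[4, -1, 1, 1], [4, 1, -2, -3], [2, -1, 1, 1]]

[[1, 0, 0, 0], [0, 1, 0, 1], [0, 0, 1, 2]]

R1 -> 1/4·R1
R2 -> R2 − 4·R1
R3 -> R3 − 2·R1
R2 -> 1/2·R2
R3 -> R3 + 1/2·R2
R3 -> -4·R3
R2 -> R2 + 3/2·R3
R1 -> R1 − 1/4·R3
R1 -> R1 + 1/4·R2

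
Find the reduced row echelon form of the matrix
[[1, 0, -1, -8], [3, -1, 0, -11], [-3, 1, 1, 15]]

[[1, 0, 0, -4], [0, 1, 0, -1], [0, 0, 1, 4]]

R2 -> R2 − 3·R1
  [  1   0  -1  -8 ]
  [  0  -1   3  13 ]
  [ -3   1   1  15 ]
R3 -> R3 + 3·R1
  [ 1   0  -1  -8 ]
  [ 0  -1   3  13 ]
  [ 0   1  -2  -9 ]
R2 -> -1·R2
  [ 1  0  -1   -8 ]
  [ 0  1  -3  -13 ]
  [ 0  1  -2   -9 ]
R3 -> R3 − R2
  [ 1  0  -1   -8 ]
  [ 0  1  -3  -13 ]
  [ 0  0   1    4 ]
R2 -> R2 + 3·R3
  [ 1  0  -1  -8 ]
  [ 0  1   0  -1 ]
  [ 0  0   1   4 ]
R1 -> R1 + R3
  [ 1  0  0  -4 ]
  [ 0  1  0  -1 ]
  [ 0  0  1   4 ]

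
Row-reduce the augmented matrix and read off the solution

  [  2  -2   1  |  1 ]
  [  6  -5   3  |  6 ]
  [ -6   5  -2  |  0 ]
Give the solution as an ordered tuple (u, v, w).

Multiply R1 by 1/2.
  [  1  -1  1/2  |  1/2 ]
  [  6  -5    3  |    6 ]
  [ -6   5   -2  |    0 ]
Subtract 6 times R1 from R2.
  [  1  -1  1/2  |  1/2 ]
  [  0   1    0  |    3 ]
  [ -6   5   -2  |    0 ]
Add 6 times R1 to R3.
  [ 1  -1  1/2  |  1/2 ]
  [ 0   1    0  |    3 ]
  [ 0  -1    1  |    3 ]
Add R2 to R3.
  [ 1  -1  1/2  |  1/2 ]
  [ 0   1    0  |    3 ]
  [ 0   0    1  |    6 ]
Subtract 1/2 times R3 from R1.
  [ 1  -1  0  |  -5/2 ]
  [ 0   1  0  |     3 ]
  [ 0   0  1  |     6 ]
Add R2 to R1.
  [ 1  0  0  |  1/2 ]
  [ 0  1  0  |    3 ]
  [ 0  0  1  |    6 ]
Reading off the last column: u = 1/2, v = 3, w = 6.

(1/2, 3, 6)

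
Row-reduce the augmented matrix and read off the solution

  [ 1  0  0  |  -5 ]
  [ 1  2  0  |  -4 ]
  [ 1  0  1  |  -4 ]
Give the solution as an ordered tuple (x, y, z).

(-5, 1/2, 1)

r2 → r2 − r1
r3 → r3 − r1
r2 → 1/2·r2
Reading off the last column: x = -5, y = 1/2, z = 1.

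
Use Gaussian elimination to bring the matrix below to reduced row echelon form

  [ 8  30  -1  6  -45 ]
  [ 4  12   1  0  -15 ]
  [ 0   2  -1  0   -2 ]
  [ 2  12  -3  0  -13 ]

ρ1 := 1/8·ρ1
ρ2 := ρ2 − 4·ρ1
ρ4 := ρ4 − 2·ρ1
ρ2 := -1/3·ρ2
ρ3 := ρ3 − 2·ρ2
ρ4 := ρ4 − 9/2·ρ2
ρ3 <=> ρ4
ρ3 := -2·ρ3
ρ4 := -1/2·ρ4
ρ3 := ρ3 − 12·ρ4
ρ2 := ρ2 − ρ4
ρ1 := ρ1 − 3/4·ρ4
ρ2 := ρ2 + 1/2·ρ3
ρ1 := ρ1 + 1/8·ρ3
ρ1 := ρ1 − 15/4·ρ2

[[1, 0, 0, 0, 1], [0, 1, 0, 0, -3/2], [0, 0, 1, 0, -1], [0, 0, 0, 1, -3/2]]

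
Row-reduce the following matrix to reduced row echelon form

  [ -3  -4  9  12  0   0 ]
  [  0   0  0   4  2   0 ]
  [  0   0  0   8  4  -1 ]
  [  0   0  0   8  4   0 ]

[[1, 4/3, -3, 0, 2, 0], [0, 0, 0, 1, 1/2, 0], [0, 0, 0, 0, 0, 1], [0, 0, 0, 0, 0, 0]]

ρ1 -> -1/3·ρ1
  [ 1  4/3  -3  -4  0   0 ]
  [ 0    0   0   4  2   0 ]
  [ 0    0   0   8  4  -1 ]
  [ 0    0   0   8  4   0 ]
ρ2 -> 1/4·ρ2
  [ 1  4/3  -3  -4    0   0 ]
  [ 0    0   0   1  1/2   0 ]
  [ 0    0   0   8    4  -1 ]
  [ 0    0   0   8    4   0 ]
ρ3 -> ρ3 − 8·ρ2
  [ 1  4/3  -3  -4    0   0 ]
  [ 0    0   0   1  1/2   0 ]
  [ 0    0   0   0    0  -1 ]
  [ 0    0   0   8    4   0 ]
ρ4 -> ρ4 − 8·ρ2
  [ 1  4/3  -3  -4    0   0 ]
  [ 0    0   0   1  1/2   0 ]
  [ 0    0   0   0    0  -1 ]
  [ 0    0   0   0    0   0 ]
ρ3 -> -1·ρ3
  [ 1  4/3  -3  -4    0  0 ]
  [ 0    0   0   1  1/2  0 ]
  [ 0    0   0   0    0  1 ]
  [ 0    0   0   0    0  0 ]
ρ1 -> ρ1 + 4·ρ2
  [ 1  4/3  -3  0    2  0 ]
  [ 0    0   0  1  1/2  0 ]
  [ 0    0   0  0    0  1 ]
  [ 0    0   0  0    0  0 ]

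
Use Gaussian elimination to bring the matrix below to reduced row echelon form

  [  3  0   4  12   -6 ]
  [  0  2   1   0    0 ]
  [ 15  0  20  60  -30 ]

[[1, 0, 4/3, 4, -2], [0, 1, 1/2, 0, 0], [0, 0, 0, 0, 0]]

ρ1 ← 1/3·ρ1
  [  1  0  4/3   4   -2 ]
  [  0  2    1   0    0 ]
  [ 15  0   20  60  -30 ]
ρ3 ← ρ3 − 15·ρ1
  [ 1  0  4/3  4  -2 ]
  [ 0  2    1  0   0 ]
  [ 0  0    0  0   0 ]
ρ2 ← 1/2·ρ2
  [ 1  0  4/3  4  -2 ]
  [ 0  1  1/2  0   0 ]
  [ 0  0    0  0   0 ]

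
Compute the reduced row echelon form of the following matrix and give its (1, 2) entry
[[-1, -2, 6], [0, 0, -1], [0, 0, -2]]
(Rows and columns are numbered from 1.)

R1 -> -1·R1
  [ 1  2  -6 ]
  [ 0  0  -1 ]
  [ 0  0  -2 ]
R2 -> -1·R2
  [ 1  2  -6 ]
  [ 0  0   1 ]
  [ 0  0  -2 ]
R3 -> R3 + 2·R2
  [ 1  2  -6 ]
  [ 0  0   1 ]
  [ 0  0   0 ]
R1 -> R1 + 6·R2
  [ 1  2  0 ]
  [ 0  0  1 ]
  [ 0  0  0 ]

2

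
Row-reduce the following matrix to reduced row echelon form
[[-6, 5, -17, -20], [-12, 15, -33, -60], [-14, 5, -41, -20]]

[[1, 0, 3, 0], [0, 1, 1/5, -4], [0, 0, 0, 0]]

Multiply R1 by -1/6.
Add 12 times R1 to R2.
Add 14 times R1 to R3.
Multiply R2 by 1/5.
Add 20/3 times R2 to R3.
Add 5/6 times R2 to R1.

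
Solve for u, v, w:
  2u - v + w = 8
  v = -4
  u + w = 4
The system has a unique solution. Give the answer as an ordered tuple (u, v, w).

Form the augmented matrix and row-reduce:
  [ 2  -1  1  |   8 ]
  [ 0   1  0  |  -4 ]
  [ 1   0  1  |   4 ]
Multiply R1 by 1/2.
Subtract R1 from R3.
Subtract 1/2 times R2 from R3.
Multiply R3 by 2.
Subtract 1/2 times R3 from R1.
Add 1/2 times R2 to R1.
Reading off the last column: u = 0, v = -4, w = 4.

(0, -4, 4)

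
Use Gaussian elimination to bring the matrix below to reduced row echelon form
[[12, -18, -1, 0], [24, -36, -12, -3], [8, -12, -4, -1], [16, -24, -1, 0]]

[[1, -3/2, 0, 0], [0, 0, 1, 0], [0, 0, 0, 1], [0, 0, 0, 0]]

ρ1 := 1/12·ρ1
  [  1  -3/2  -1/12   0 ]
  [ 24   -36    -12  -3 ]
  [  8   -12     -4  -1 ]
  [ 16   -24     -1   0 ]
ρ2 := ρ2 − 24·ρ1
  [  1  -3/2  -1/12   0 ]
  [  0     0    -10  -3 ]
  [  8   -12     -4  -1 ]
  [ 16   -24     -1   0 ]
ρ3 := ρ3 − 8·ρ1
  [  1  -3/2  -1/12   0 ]
  [  0     0    -10  -3 ]
  [  0     0  -10/3  -1 ]
  [ 16   -24     -1   0 ]
ρ4 := ρ4 − 16·ρ1
  [ 1  -3/2  -1/12   0 ]
  [ 0     0    -10  -3 ]
  [ 0     0  -10/3  -1 ]
  [ 0     0    1/3   0 ]
ρ2 := -1/10·ρ2
  [ 1  -3/2  -1/12     0 ]
  [ 0     0      1  3/10 ]
  [ 0     0  -10/3    -1 ]
  [ 0     0    1/3     0 ]
ρ3 := ρ3 + 10/3·ρ2
  [ 1  -3/2  -1/12     0 ]
  [ 0     0      1  3/10 ]
  [ 0     0      0     0 ]
  [ 0     0    1/3     0 ]
ρ4 := ρ4 − 1/3·ρ2
  [ 1  -3/2  -1/12      0 ]
  [ 0     0      1   3/10 ]
  [ 0     0      0      0 ]
  [ 0     0      0  -1/10 ]
ρ3 ↔ ρ4
  [ 1  -3/2  -1/12      0 ]
  [ 0     0      1   3/10 ]
  [ 0     0      0  -1/10 ]
  [ 0     0      0      0 ]
ρ3 := -10·ρ3
  [ 1  -3/2  -1/12     0 ]
  [ 0     0      1  3/10 ]
  [ 0     0      0     1 ]
  [ 0     0      0     0 ]
ρ2 := ρ2 − 3/10·ρ3
  [ 1  -3/2  -1/12  0 ]
  [ 0     0      1  0 ]
  [ 0     0      0  1 ]
  [ 0     0      0  0 ]
ρ1 := ρ1 + 1/12·ρ2
  [ 1  -3/2  0  0 ]
  [ 0     0  1  0 ]
  [ 0     0  0  1 ]
  [ 0     0  0  0 ]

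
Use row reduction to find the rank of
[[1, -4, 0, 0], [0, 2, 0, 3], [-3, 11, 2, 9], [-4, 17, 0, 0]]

rank = 4

Add 3 times R1 to R3.
  [  1  -4  0  0 ]
  [  0   2  0  3 ]
  [  0  -1  2  9 ]
  [ -4  17  0  0 ]
Add 4 times R1 to R4.
  [ 1  -4  0  0 ]
  [ 0   2  0  3 ]
  [ 0  -1  2  9 ]
  [ 0   1  0  0 ]
Multiply R2 by 1/2.
  [ 1  -4  0    0 ]
  [ 0   1  0  3/2 ]
  [ 0  -1  2    9 ]
  [ 0   1  0    0 ]
Add R2 to R3.
  [ 1  -4  0     0 ]
  [ 0   1  0   3/2 ]
  [ 0   0  2  21/2 ]
  [ 0   1  0     0 ]
Subtract R2 from R4.
  [ 1  -4  0     0 ]
  [ 0   1  0   3/2 ]
  [ 0   0  2  21/2 ]
  [ 0   0  0  -3/2 ]
Multiply R3 by 1/2.
  [ 1  -4  0     0 ]
  [ 0   1  0   3/2 ]
  [ 0   0  1  21/4 ]
  [ 0   0  0  -3/2 ]
Multiply R4 by -2/3.
  [ 1  -4  0     0 ]
  [ 0   1  0   3/2 ]
  [ 0   0  1  21/4 ]
  [ 0   0  0     1 ]
Subtract 21/4 times R4 from R3.
  [ 1  -4  0    0 ]
  [ 0   1  0  3/2 ]
  [ 0   0  1    0 ]
  [ 0   0  0    1 ]
Subtract 3/2 times R4 from R2.
  [ 1  -4  0  0 ]
  [ 0   1  0  0 ]
  [ 0   0  1  0 ]
  [ 0   0  0  1 ]
Add 4 times R2 to R1.
  [ 1  0  0  0 ]
  [ 0  1  0  0 ]
  [ 0  0  1  0 ]
  [ 0  0  0  1 ]
The reduced form has 4 nonzero rows.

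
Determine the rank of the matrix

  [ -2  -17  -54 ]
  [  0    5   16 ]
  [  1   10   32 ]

rank = 3

R1 -> -1/2·R1
R3 -> R3 − R1
R2 -> 1/5·R2
R3 -> R3 − 3/2·R2
R3 -> 5·R3
R2 -> R2 − 16/5·R3
R1 -> R1 − 27·R3
R1 -> R1 − 17/2·R2
The reduced form has 3 nonzero rows.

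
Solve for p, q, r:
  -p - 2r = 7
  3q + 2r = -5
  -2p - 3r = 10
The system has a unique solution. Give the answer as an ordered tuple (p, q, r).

(1, 1, -4)

Form the augmented matrix and row-reduce:
  [ -1  0  -2  |   7 ]
  [  0  3   2  |  -5 ]
  [ -2  0  -3  |  10 ]
Multiply ρ1 by -1.
  [  1  0   2  |  -7 ]
  [  0  3   2  |  -5 ]
  [ -2  0  -3  |  10 ]
Add 2 times ρ1 to ρ3.
  [ 1  0  2  |  -7 ]
  [ 0  3  2  |  -5 ]
  [ 0  0  1  |  -4 ]
Multiply ρ2 by 1/3.
  [ 1  0    2  |    -7 ]
  [ 0  1  2/3  |  -5/3 ]
  [ 0  0    1  |    -4 ]
Subtract 2/3 times ρ3 from ρ2.
  [ 1  0  2  |  -7 ]
  [ 0  1  0  |   1 ]
  [ 0  0  1  |  -4 ]
Subtract 2 times ρ3 from ρ1.
  [ 1  0  0  |   1 ]
  [ 0  1  0  |   1 ]
  [ 0  0  1  |  -4 ]
Reading off the last column: p = 1, q = 1, r = -4.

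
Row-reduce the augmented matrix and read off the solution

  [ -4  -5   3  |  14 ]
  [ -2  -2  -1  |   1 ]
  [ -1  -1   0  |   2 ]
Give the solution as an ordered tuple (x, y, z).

ρ1 → -1/4·ρ1
  [  1  5/4  -3/4  |  -7/2 ]
  [ -2   -2    -1  |     1 ]
  [ -1   -1     0  |     2 ]
ρ2 → ρ2 + 2·ρ1
  [  1  5/4  -3/4  |  -7/2 ]
  [  0  1/2  -5/2  |    -6 ]
  [ -1   -1     0  |     2 ]
ρ3 → ρ3 + ρ1
  [ 1  5/4  -3/4  |  -7/2 ]
  [ 0  1/2  -5/2  |    -6 ]
  [ 0  1/4  -3/4  |  -3/2 ]
ρ2 → 2·ρ2
  [ 1  5/4  -3/4  |  -7/2 ]
  [ 0    1    -5  |   -12 ]
  [ 0  1/4  -3/4  |  -3/2 ]
ρ3 → ρ3 − 1/4·ρ2
  [ 1  5/4  -3/4  |  -7/2 ]
  [ 0    1    -5  |   -12 ]
  [ 0    0   1/2  |   3/2 ]
ρ3 → 2·ρ3
  [ 1  5/4  -3/4  |  -7/2 ]
  [ 0    1    -5  |   -12 ]
  [ 0    0     1  |     3 ]
ρ2 → ρ2 + 5·ρ3
  [ 1  5/4  -3/4  |  -7/2 ]
  [ 0    1     0  |     3 ]
  [ 0    0     1  |     3 ]
ρ1 → ρ1 + 3/4·ρ3
  [ 1  5/4  0  |  -5/4 ]
  [ 0    1  0  |     3 ]
  [ 0    0  1  |     3 ]
ρ1 → ρ1 − 5/4·ρ2
  [ 1  0  0  |  -5 ]
  [ 0  1  0  |   3 ]
  [ 0  0  1  |   3 ]
Reading off the last column: x = -5, y = 3, z = 3.

(-5, 3, 3)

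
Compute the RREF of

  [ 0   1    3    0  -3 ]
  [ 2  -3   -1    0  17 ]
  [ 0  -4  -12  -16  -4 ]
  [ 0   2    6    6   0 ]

[[1, 0, 4, 0, 4], [0, 1, 3, 0, -3], [0, 0, 0, 1, 1], [0, 0, 0, 0, 0]]

r1 ↔ r2
  [ 2  -3   -1    0  17 ]
  [ 0   1    3    0  -3 ]
  [ 0  -4  -12  -16  -4 ]
  [ 0   2    6    6   0 ]
r1 := 1/2·r1
  [ 1  -3/2  -1/2    0  17/2 ]
  [ 0     1     3    0    -3 ]
  [ 0    -4   -12  -16    -4 ]
  [ 0     2     6    6     0 ]
r3 := r3 + 4·r2
  [ 1  -3/2  -1/2    0  17/2 ]
  [ 0     1     3    0    -3 ]
  [ 0     0     0  -16   -16 ]
  [ 0     2     6    6     0 ]
r4 := r4 − 2·r2
  [ 1  -3/2  -1/2    0  17/2 ]
  [ 0     1     3    0    -3 ]
  [ 0     0     0  -16   -16 ]
  [ 0     0     0    6     6 ]
r3 := -1/16·r3
  [ 1  -3/2  -1/2  0  17/2 ]
  [ 0     1     3  0    -3 ]
  [ 0     0     0  1     1 ]
  [ 0     0     0  6     6 ]
r4 := r4 − 6·r3
  [ 1  -3/2  -1/2  0  17/2 ]
  [ 0     1     3  0    -3 ]
  [ 0     0     0  1     1 ]
  [ 0     0     0  0     0 ]
r1 := r1 + 3/2·r2
  [ 1  0  4  0   4 ]
  [ 0  1  3  0  -3 ]
  [ 0  0  0  1   1 ]
  [ 0  0  0  0   0 ]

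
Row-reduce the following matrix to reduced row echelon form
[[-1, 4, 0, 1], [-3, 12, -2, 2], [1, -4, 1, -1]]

R1 := -1·R1
  [  1  -4   0  -1 ]
  [ -3  12  -2   2 ]
  [  1  -4   1  -1 ]
R2 := R2 + 3·R1
  [ 1  -4   0  -1 ]
  [ 0   0  -2  -1 ]
  [ 1  -4   1  -1 ]
R3 := R3 − R1
  [ 1  -4   0  -1 ]
  [ 0   0  -2  -1 ]
  [ 0   0   1   0 ]
R2 := -1/2·R2
  [ 1  -4  0   -1 ]
  [ 0   0  1  1/2 ]
  [ 0   0  1    0 ]
R3 := R3 − R2
  [ 1  -4  0    -1 ]
  [ 0   0  1   1/2 ]
  [ 0   0  0  -1/2 ]
R3 := -2·R3
  [ 1  -4  0   -1 ]
  [ 0   0  1  1/2 ]
  [ 0   0  0    1 ]
R2 := R2 − 1/2·R3
  [ 1  -4  0  -1 ]
  [ 0   0  1   0 ]
  [ 0   0  0   1 ]
R1 := R1 + R3
  [ 1  -4  0  0 ]
  [ 0   0  1  0 ]
  [ 0   0  0  1 ]

[[1, -4, 0, 0], [0, 0, 1, 0], [0, 0, 0, 1]]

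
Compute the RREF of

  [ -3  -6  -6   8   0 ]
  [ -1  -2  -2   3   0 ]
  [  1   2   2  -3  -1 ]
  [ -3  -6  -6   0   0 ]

R1 -> -1/3·R1
  [  1   2   2  -8/3   0 ]
  [ -1  -2  -2     3   0 ]
  [  1   2   2    -3  -1 ]
  [ -3  -6  -6     0   0 ]
R2 -> R2 + R1
  [  1   2   2  -8/3   0 ]
  [  0   0   0   1/3   0 ]
  [  1   2   2    -3  -1 ]
  [ -3  -6  -6     0   0 ]
R3 -> R3 − R1
  [  1   2   2  -8/3   0 ]
  [  0   0   0   1/3   0 ]
  [  0   0   0  -1/3  -1 ]
  [ -3  -6  -6     0   0 ]
R4 -> R4 + 3·R1
  [ 1  2  2  -8/3   0 ]
  [ 0  0  0   1/3   0 ]
  [ 0  0  0  -1/3  -1 ]
  [ 0  0  0    -8   0 ]
R2 -> 3·R2
  [ 1  2  2  -8/3   0 ]
  [ 0  0  0     1   0 ]
  [ 0  0  0  -1/3  -1 ]
  [ 0  0  0    -8   0 ]
R3 -> R3 + 1/3·R2
  [ 1  2  2  -8/3   0 ]
  [ 0  0  0     1   0 ]
  [ 0  0  0     0  -1 ]
  [ 0  0  0    -8   0 ]
R4 -> R4 + 8·R2
  [ 1  2  2  -8/3   0 ]
  [ 0  0  0     1   0 ]
  [ 0  0  0     0  -1 ]
  [ 0  0  0     0   0 ]
R3 -> -1·R3
  [ 1  2  2  -8/3  0 ]
  [ 0  0  0     1  0 ]
  [ 0  0  0     0  1 ]
  [ 0  0  0     0  0 ]
R1 -> R1 + 8/3·R2
  [ 1  2  2  0  0 ]
  [ 0  0  0  1  0 ]
  [ 0  0  0  0  1 ]
  [ 0  0  0  0  0 ]

[[1, 2, 2, 0, 0], [0, 0, 0, 1, 0], [0, 0, 0, 0, 1], [0, 0, 0, 0, 0]]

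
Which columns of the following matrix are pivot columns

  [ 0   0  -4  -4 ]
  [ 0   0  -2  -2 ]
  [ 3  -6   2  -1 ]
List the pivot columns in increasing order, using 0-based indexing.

0, 2

R1 <=> R3
  [ 3  -6   2  -1 ]
  [ 0   0  -2  -2 ]
  [ 0   0  -4  -4 ]
R1 := 1/3·R1
  [ 1  -2  2/3  -1/3 ]
  [ 0   0   -2    -2 ]
  [ 0   0   -4    -4 ]
R2 := -1/2·R2
  [ 1  -2  2/3  -1/3 ]
  [ 0   0    1     1 ]
  [ 0   0   -4    -4 ]
R3 := R3 + 4·R2
  [ 1  -2  2/3  -1/3 ]
  [ 0   0    1     1 ]
  [ 0   0    0     0 ]
R1 := R1 − 2/3·R2
  [ 1  -2  0  -1 ]
  [ 0   0  1   1 ]
  [ 0   0  0   0 ]
Pivot columns are the columns containing a leading 1.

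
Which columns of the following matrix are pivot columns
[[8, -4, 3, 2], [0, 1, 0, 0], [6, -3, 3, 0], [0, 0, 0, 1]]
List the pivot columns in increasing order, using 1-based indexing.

1, 2, 3, 4

R1 -> 1/8·R1
  [ 1  -1/2  3/8  1/4 ]
  [ 0     1    0    0 ]
  [ 6    -3    3    0 ]
  [ 0     0    0    1 ]
R3 -> R3 − 6·R1
  [ 1  -1/2  3/8   1/4 ]
  [ 0     1    0     0 ]
  [ 0     0  3/4  -3/2 ]
  [ 0     0    0     1 ]
R3 -> 4/3·R3
  [ 1  -1/2  3/8  1/4 ]
  [ 0     1    0    0 ]
  [ 0     0    1   -2 ]
  [ 0     0    0    1 ]
R3 -> R3 + 2·R4
  [ 1  -1/2  3/8  1/4 ]
  [ 0     1    0    0 ]
  [ 0     0    1    0 ]
  [ 0     0    0    1 ]
R1 -> R1 − 1/4·R4
  [ 1  -1/2  3/8  0 ]
  [ 0     1    0  0 ]
  [ 0     0    1  0 ]
  [ 0     0    0  1 ]
R1 -> R1 − 3/8·R3
  [ 1  -1/2  0  0 ]
  [ 0     1  0  0 ]
  [ 0     0  1  0 ]
  [ 0     0  0  1 ]
R1 -> R1 + 1/2·R2
  [ 1  0  0  0 ]
  [ 0  1  0  0 ]
  [ 0  0  1  0 ]
  [ 0  0  0  1 ]
Pivot columns are the columns containing a leading 1.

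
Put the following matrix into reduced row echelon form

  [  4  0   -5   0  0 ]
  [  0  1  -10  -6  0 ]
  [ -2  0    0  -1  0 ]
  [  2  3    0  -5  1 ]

[[1, 0, 0, 1/2, 0], [0, 1, 0, -2, 0], [0, 0, 1, 2/5, 0], [0, 0, 0, 0, 1]]

Multiply R1 by 1/4.
  [  1  0  -5/4   0  0 ]
  [  0  1   -10  -6  0 ]
  [ -2  0     0  -1  0 ]
  [  2  3     0  -5  1 ]
Add 2 times R1 to R3.
  [ 1  0  -5/4   0  0 ]
  [ 0  1   -10  -6  0 ]
  [ 0  0  -5/2  -1  0 ]
  [ 2  3     0  -5  1 ]
Subtract 2 times R1 from R4.
  [ 1  0  -5/4   0  0 ]
  [ 0  1   -10  -6  0 ]
  [ 0  0  -5/2  -1  0 ]
  [ 0  3   5/2  -5  1 ]
Subtract 3 times R2 from R4.
  [ 1  0  -5/4   0  0 ]
  [ 0  1   -10  -6  0 ]
  [ 0  0  -5/2  -1  0 ]
  [ 0  0  65/2  13  1 ]
Multiply R3 by -2/5.
  [ 1  0  -5/4    0  0 ]
  [ 0  1   -10   -6  0 ]
  [ 0  0     1  2/5  0 ]
  [ 0  0  65/2   13  1 ]
Subtract 65/2 times R3 from R4.
  [ 1  0  -5/4    0  0 ]
  [ 0  1   -10   -6  0 ]
  [ 0  0     1  2/5  0 ]
  [ 0  0     0    0  1 ]
Add 10 times R3 to R2.
  [ 1  0  -5/4    0  0 ]
  [ 0  1     0   -2  0 ]
  [ 0  0     1  2/5  0 ]
  [ 0  0     0    0  1 ]
Add 5/4 times R3 to R1.
  [ 1  0  0  1/2  0 ]
  [ 0  1  0   -2  0 ]
  [ 0  0  1  2/5  0 ]
  [ 0  0  0    0  1 ]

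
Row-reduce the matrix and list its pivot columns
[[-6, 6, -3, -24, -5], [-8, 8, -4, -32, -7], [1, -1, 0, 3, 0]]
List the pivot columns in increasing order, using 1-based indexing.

1, 3, 5

R1 → -1/6·R1
  [  1  -1  1/2    4  5/6 ]
  [ -8   8   -4  -32   -7 ]
  [  1  -1    0    3    0 ]
R2 → R2 + 8·R1
  [ 1  -1  1/2  4   5/6 ]
  [ 0   0    0  0  -1/3 ]
  [ 1  -1    0  3     0 ]
R3 → R3 − R1
  [ 1  -1   1/2   4   5/6 ]
  [ 0   0     0   0  -1/3 ]
  [ 0   0  -1/2  -1  -5/6 ]
R2 ↔ R3
  [ 1  -1   1/2   4   5/6 ]
  [ 0   0  -1/2  -1  -5/6 ]
  [ 0   0     0   0  -1/3 ]
R2 → -2·R2
  [ 1  -1  1/2  4   5/6 ]
  [ 0   0    1  2   5/3 ]
  [ 0   0    0  0  -1/3 ]
R3 → -3·R3
  [ 1  -1  1/2  4  5/6 ]
  [ 0   0    1  2  5/3 ]
  [ 0   0    0  0    1 ]
R2 → R2 − 5/3·R3
  [ 1  -1  1/2  4  5/6 ]
  [ 0   0    1  2    0 ]
  [ 0   0    0  0    1 ]
R1 → R1 − 5/6·R3
  [ 1  -1  1/2  4  0 ]
  [ 0   0    1  2  0 ]
  [ 0   0    0  0  1 ]
R1 → R1 − 1/2·R2
  [ 1  -1  0  3  0 ]
  [ 0   0  1  2  0 ]
  [ 0   0  0  0  1 ]
Pivot columns are the columns containing a leading 1.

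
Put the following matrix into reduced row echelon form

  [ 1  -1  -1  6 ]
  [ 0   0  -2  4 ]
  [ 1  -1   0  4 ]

Subtract R1 from R3.
  [ 1  -1  -1   6 ]
  [ 0   0  -2   4 ]
  [ 0   0   1  -2 ]
Multiply R2 by -1/2.
  [ 1  -1  -1   6 ]
  [ 0   0   1  -2 ]
  [ 0   0   1  -2 ]
Subtract R2 from R3.
  [ 1  -1  -1   6 ]
  [ 0   0   1  -2 ]
  [ 0   0   0   0 ]
Add R2 to R1.
  [ 1  -1  0   4 ]
  [ 0   0  1  -2 ]
  [ 0   0  0   0 ]

[[1, -1, 0, 4], [0, 0, 1, -2], [0, 0, 0, 0]]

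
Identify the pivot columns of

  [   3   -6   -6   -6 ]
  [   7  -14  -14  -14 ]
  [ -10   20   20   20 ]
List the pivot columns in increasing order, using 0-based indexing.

R1 → 1/3·R1
  [   1   -2   -2   -2 ]
  [   7  -14  -14  -14 ]
  [ -10   20   20   20 ]
R2 → R2 − 7·R1
  [   1  -2  -2  -2 ]
  [   0   0   0   0 ]
  [ -10  20  20  20 ]
R3 → R3 + 10·R1
  [ 1  -2  -2  -2 ]
  [ 0   0   0   0 ]
  [ 0   0   0   0 ]
Pivot columns are the columns containing a leading 1.

0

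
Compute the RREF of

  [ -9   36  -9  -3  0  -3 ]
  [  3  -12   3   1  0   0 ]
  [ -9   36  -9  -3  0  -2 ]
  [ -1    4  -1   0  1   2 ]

[[1, -4, 1, 0, -1, 0], [0, 0, 0, 1, 3, 0], [0, 0, 0, 0, 0, 1], [0, 0, 0, 0, 0, 0]]

R1 := -1/9·R1
R2 := R2 − 3·R1
R3 := R3 + 9·R1
R4 := R4 + R1
R2 ↔ R4
R2 := 3·R2
R4 := R4 + R3
R2 := R2 − 7·R3
R1 := R1 − 1/3·R3
R1 := R1 − 1/3·R2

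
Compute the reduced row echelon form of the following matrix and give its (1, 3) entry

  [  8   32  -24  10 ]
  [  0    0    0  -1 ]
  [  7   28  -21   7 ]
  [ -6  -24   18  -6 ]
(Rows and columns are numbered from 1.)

R1 := 1/8·R1
  [  1    4   -3  5/4 ]
  [  0    0    0   -1 ]
  [  7   28  -21    7 ]
  [ -6  -24   18   -6 ]
R3 := R3 − 7·R1
  [  1    4  -3   5/4 ]
  [  0    0   0    -1 ]
  [  0    0   0  -7/4 ]
  [ -6  -24  18    -6 ]
R4 := R4 + 6·R1
  [ 1  4  -3   5/4 ]
  [ 0  0   0    -1 ]
  [ 0  0   0  -7/4 ]
  [ 0  0   0   3/2 ]
R2 := -1·R2
  [ 1  4  -3   5/4 ]
  [ 0  0   0     1 ]
  [ 0  0   0  -7/4 ]
  [ 0  0   0   3/2 ]
R3 := R3 + 7/4·R2
  [ 1  4  -3  5/4 ]
  [ 0  0   0    1 ]
  [ 0  0   0    0 ]
  [ 0  0   0  3/2 ]
R4 := R4 − 3/2·R2
  [ 1  4  -3  5/4 ]
  [ 0  0   0    1 ]
  [ 0  0   0    0 ]
  [ 0  0   0    0 ]
R1 := R1 − 5/4·R2
  [ 1  4  -3  0 ]
  [ 0  0   0  1 ]
  [ 0  0   0  0 ]
  [ 0  0   0  0 ]

-3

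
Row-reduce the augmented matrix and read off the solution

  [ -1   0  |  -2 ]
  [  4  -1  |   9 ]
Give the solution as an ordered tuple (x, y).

ρ1 → -1·ρ1
  [ 1   0  |  2 ]
  [ 4  -1  |  9 ]
ρ2 → ρ2 − 4·ρ1
  [ 1   0  |  2 ]
  [ 0  -1  |  1 ]
ρ2 → -1·ρ2
  [ 1  0  |   2 ]
  [ 0  1  |  -1 ]
Reading off the last column: x = 2, y = -1.

(2, -1)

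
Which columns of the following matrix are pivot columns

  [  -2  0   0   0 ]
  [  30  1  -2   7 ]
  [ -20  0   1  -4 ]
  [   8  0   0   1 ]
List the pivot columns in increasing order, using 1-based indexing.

1, 2, 3, 4

ρ1 ← -1/2·ρ1
  [   1  0   0   0 ]
  [  30  1  -2   7 ]
  [ -20  0   1  -4 ]
  [   8  0   0   1 ]
ρ2 ← ρ2 − 30·ρ1
  [   1  0   0   0 ]
  [   0  1  -2   7 ]
  [ -20  0   1  -4 ]
  [   8  0   0   1 ]
ρ3 ← ρ3 + 20·ρ1
  [ 1  0   0   0 ]
  [ 0  1  -2   7 ]
  [ 0  0   1  -4 ]
  [ 8  0   0   1 ]
ρ4 ← ρ4 − 8·ρ1
  [ 1  0   0   0 ]
  [ 0  1  -2   7 ]
  [ 0  0   1  -4 ]
  [ 0  0   0   1 ]
ρ3 ← ρ3 + 4·ρ4
  [ 1  0   0  0 ]
  [ 0  1  -2  7 ]
  [ 0  0   1  0 ]
  [ 0  0   0  1 ]
ρ2 ← ρ2 − 7·ρ4
  [ 1  0   0  0 ]
  [ 0  1  -2  0 ]
  [ 0  0   1  0 ]
  [ 0  0   0  1 ]
ρ2 ← ρ2 + 2·ρ3
  [ 1  0  0  0 ]
  [ 0  1  0  0 ]
  [ 0  0  1  0 ]
  [ 0  0  0  1 ]
Pivot columns are the columns containing a leading 1.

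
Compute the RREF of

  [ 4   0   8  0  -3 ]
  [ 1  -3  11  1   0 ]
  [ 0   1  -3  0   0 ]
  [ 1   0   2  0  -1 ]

[[1, 0, 2, 0, 0], [0, 1, -3, 0, 0], [0, 0, 0, 1, 0], [0, 0, 0, 0, 1]]

R1 := 1/4·R1
R2 := R2 − R1
R4 := R4 − R1
R2 := -1/3·R2
R3 := R3 − R2
R3 := 3·R3
R4 := -4·R4
R3 := R3 − 3/4·R4
R2 := R2 + 1/4·R4
R1 := R1 + 3/4·R4
R2 := R2 + 1/3·R3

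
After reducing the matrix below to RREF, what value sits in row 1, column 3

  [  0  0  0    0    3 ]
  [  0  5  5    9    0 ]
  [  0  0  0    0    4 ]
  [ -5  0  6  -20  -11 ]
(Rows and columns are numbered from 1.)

-6/5

r1 <=> r4
r1 ← -1/5·r1
r2 ← 1/5·r2
r3 ← 1/4·r3
r4 ← r4 − 3·r3
r1 ← r1 − 11/5·r3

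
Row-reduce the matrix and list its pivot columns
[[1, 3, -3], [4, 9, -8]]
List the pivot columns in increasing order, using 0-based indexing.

0, 1

r2 ← r2 − 4·r1
  [ 1   3  -3 ]
  [ 0  -3   4 ]
r2 ← -1/3·r2
  [ 1  3    -3 ]
  [ 0  1  -4/3 ]
r1 ← r1 − 3·r2
  [ 1  0     1 ]
  [ 0  1  -4/3 ]
Pivot columns are the columns containing a leading 1.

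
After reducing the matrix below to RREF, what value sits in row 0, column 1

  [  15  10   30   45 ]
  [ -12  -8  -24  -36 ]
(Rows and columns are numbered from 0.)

2/3

R1 → 1/15·R1
  [   1  2/3    2    3 ]
  [ -12   -8  -24  -36 ]
R2 → R2 + 12·R1
  [ 1  2/3  2  3 ]
  [ 0    0  0  0 ]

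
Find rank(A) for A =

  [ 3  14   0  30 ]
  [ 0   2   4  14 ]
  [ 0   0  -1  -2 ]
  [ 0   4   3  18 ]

Multiply ρ1 by 1/3.
Multiply ρ2 by 1/2.
Subtract 4 times ρ2 from ρ4.
Multiply ρ3 by -1.
Add 5 times ρ3 to ρ4.
Subtract 2 times ρ3 from ρ2.
Subtract 14/3 times ρ2 from ρ1.
The reduced form has 3 nonzero rows.

rank = 3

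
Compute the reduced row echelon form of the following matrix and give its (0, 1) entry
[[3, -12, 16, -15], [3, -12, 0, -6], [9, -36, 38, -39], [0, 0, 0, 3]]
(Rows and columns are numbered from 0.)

r1 ← 1/3·r1
  [ 1   -4  16/3   -5 ]
  [ 3  -12     0   -6 ]
  [ 9  -36    38  -39 ]
  [ 0    0     0    3 ]
r2 ← r2 − 3·r1
  [ 1   -4  16/3   -5 ]
  [ 0    0   -16    9 ]
  [ 9  -36    38  -39 ]
  [ 0    0     0    3 ]
r3 ← r3 − 9·r1
  [ 1  -4  16/3  -5 ]
  [ 0   0   -16   9 ]
  [ 0   0   -10   6 ]
  [ 0   0     0   3 ]
r2 ← -1/16·r2
  [ 1  -4  16/3     -5 ]
  [ 0   0     1  -9/16 ]
  [ 0   0   -10      6 ]
  [ 0   0     0      3 ]
r3 ← r3 + 10·r2
  [ 1  -4  16/3     -5 ]
  [ 0   0     1  -9/16 ]
  [ 0   0     0    3/8 ]
  [ 0   0     0      3 ]
r3 ← 8/3·r3
  [ 1  -4  16/3     -5 ]
  [ 0   0     1  -9/16 ]
  [ 0   0     0      1 ]
  [ 0   0     0      3 ]
r4 ← r4 − 3·r3
  [ 1  -4  16/3     -5 ]
  [ 0   0     1  -9/16 ]
  [ 0   0     0      1 ]
  [ 0   0     0      0 ]
r2 ← r2 + 9/16·r3
  [ 1  -4  16/3  -5 ]
  [ 0   0     1   0 ]
  [ 0   0     0   1 ]
  [ 0   0     0   0 ]
r1 ← r1 + 5·r3
  [ 1  -4  16/3  0 ]
  [ 0   0     1  0 ]
  [ 0   0     0  1 ]
  [ 0   0     0  0 ]
r1 ← r1 − 16/3·r2
  [ 1  -4  0  0 ]
  [ 0   0  1  0 ]
  [ 0   0  0  1 ]
  [ 0   0  0  0 ]

-4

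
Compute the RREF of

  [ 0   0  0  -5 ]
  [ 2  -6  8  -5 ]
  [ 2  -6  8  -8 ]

r1 <-> r2
  [ 2  -6  8  -5 ]
  [ 0   0  0  -5 ]
  [ 2  -6  8  -8 ]
r1 → 1/2·r1
  [ 1  -3  4  -5/2 ]
  [ 0   0  0    -5 ]
  [ 2  -6  8    -8 ]
r3 → r3 − 2·r1
  [ 1  -3  4  -5/2 ]
  [ 0   0  0    -5 ]
  [ 0   0  0    -3 ]
r2 → -1/5·r2
  [ 1  -3  4  -5/2 ]
  [ 0   0  0     1 ]
  [ 0   0  0    -3 ]
r3 → r3 + 3·r2
  [ 1  -3  4  -5/2 ]
  [ 0   0  0     1 ]
  [ 0   0  0     0 ]
r1 → r1 + 5/2·r2
  [ 1  -3  4  0 ]
  [ 0   0  0  1 ]
  [ 0   0  0  0 ]

[[1, -3, 4, 0], [0, 0, 0, 1], [0, 0, 0, 0]]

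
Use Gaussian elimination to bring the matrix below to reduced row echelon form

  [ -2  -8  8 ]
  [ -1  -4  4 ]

[[1, 4, -4], [0, 0, 0]]

Multiply R1 by -1/2.
Add R1 to R2.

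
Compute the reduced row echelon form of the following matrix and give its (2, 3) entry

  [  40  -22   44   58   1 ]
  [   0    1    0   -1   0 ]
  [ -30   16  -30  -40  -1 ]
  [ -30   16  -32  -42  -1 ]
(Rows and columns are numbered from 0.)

1

Multiply ρ1 by 1/40.
  [   1  -11/20  11/10  29/20  1/40 ]
  [   0       1      0     -1     0 ]
  [ -30      16    -30    -40    -1 ]
  [ -30      16    -32    -42    -1 ]
Add 30 times ρ1 to ρ3.
  [   1  -11/20  11/10  29/20  1/40 ]
  [   0       1      0     -1     0 ]
  [   0    -1/2      3    7/2  -1/4 ]
  [ -30      16    -32    -42    -1 ]
Add 30 times ρ1 to ρ4.
  [ 1  -11/20  11/10  29/20  1/40 ]
  [ 0       1      0     -1     0 ]
  [ 0    -1/2      3    7/2  -1/4 ]
  [ 0    -1/2      1    3/2  -1/4 ]
Add 1/2 times ρ2 to ρ3.
  [ 1  -11/20  11/10  29/20  1/40 ]
  [ 0       1      0     -1     0 ]
  [ 0       0      3      3  -1/4 ]
  [ 0    -1/2      1    3/2  -1/4 ]
Add 1/2 times ρ2 to ρ4.
  [ 1  -11/20  11/10  29/20  1/40 ]
  [ 0       1      0     -1     0 ]
  [ 0       0      3      3  -1/4 ]
  [ 0       0      1      1  -1/4 ]
Multiply ρ3 by 1/3.
  [ 1  -11/20  11/10  29/20   1/40 ]
  [ 0       1      0     -1      0 ]
  [ 0       0      1      1  -1/12 ]
  [ 0       0      1      1   -1/4 ]
Subtract ρ3 from ρ4.
  [ 1  -11/20  11/10  29/20   1/40 ]
  [ 0       1      0     -1      0 ]
  [ 0       0      1      1  -1/12 ]
  [ 0       0      0      0   -1/6 ]
Multiply ρ4 by -6.
  [ 1  -11/20  11/10  29/20   1/40 ]
  [ 0       1      0     -1      0 ]
  [ 0       0      1      1  -1/12 ]
  [ 0       0      0      0      1 ]
Add 1/12 times ρ4 to ρ3.
  [ 1  -11/20  11/10  29/20  1/40 ]
  [ 0       1      0     -1     0 ]
  [ 0       0      1      1     0 ]
  [ 0       0      0      0     1 ]
Subtract 1/40 times ρ4 from ρ1.
  [ 1  -11/20  11/10  29/20  0 ]
  [ 0       1      0     -1  0 ]
  [ 0       0      1      1  0 ]
  [ 0       0      0      0  1 ]
Subtract 11/10 times ρ3 from ρ1.
  [ 1  -11/20  0  7/20  0 ]
  [ 0       1  0    -1  0 ]
  [ 0       0  1     1  0 ]
  [ 0       0  0     0  1 ]
Add 11/20 times ρ2 to ρ1.
  [ 1  0  0  -1/5  0 ]
  [ 0  1  0    -1  0 ]
  [ 0  0  1     1  0 ]
  [ 0  0  0     0  1 ]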